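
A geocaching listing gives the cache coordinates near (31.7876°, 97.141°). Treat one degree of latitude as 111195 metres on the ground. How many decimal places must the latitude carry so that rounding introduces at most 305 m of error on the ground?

One degree of latitude covers 111195 m.
With N decimal places the half-ulp bound is 0.5·10⁻ᴺ°, or 0.5·10⁻ᴺ × 111195 m on the ground.
Need 0.5 × 111195 × 10⁻ᴺ ≤ 305 → 10⁻ᴺ ≤ 5.486e-03, so N ≥ 2.26.
So 3 decimal places suffice (55.6 m); 2 would allow up to 556 m.

3 decimal places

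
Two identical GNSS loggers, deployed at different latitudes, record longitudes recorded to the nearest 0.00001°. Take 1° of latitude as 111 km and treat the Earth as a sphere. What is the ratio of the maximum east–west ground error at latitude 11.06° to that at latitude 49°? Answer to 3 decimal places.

Rounding to 5 decimal places leaves the longitude within ±5e-06° of the true value.
At 11.06°: 5e-06° × 111000 × cos 11.06° = 5e-06 × 111000 × 0.9814 ≈ 0.54469 m.
At 49°: 5e-06° × 111000 × cos 49° = 5e-06 × 111000 × 0.6561 ≈ 0.36411 m.
Ratio: 0.54469 / 0.36411 = cos 11.06° / cos 49° ≈ 1.4959.

1.496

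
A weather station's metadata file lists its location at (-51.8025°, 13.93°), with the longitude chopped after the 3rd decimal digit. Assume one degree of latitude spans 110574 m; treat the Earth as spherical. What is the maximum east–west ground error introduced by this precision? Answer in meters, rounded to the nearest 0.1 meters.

Truncating at 3 decimal places can drop up to a full unit in the last place, so the longitude may be off by as much as 0.001°.
At latitude 51.8025° a degree of longitude spans 110574 m × cos 51.8025° = 110574 × 0.6184 ≈ 68376.1 m.
East–west error: 0.001° × 68376.1 m/° ≈ 68.3761 m.

68.4 meters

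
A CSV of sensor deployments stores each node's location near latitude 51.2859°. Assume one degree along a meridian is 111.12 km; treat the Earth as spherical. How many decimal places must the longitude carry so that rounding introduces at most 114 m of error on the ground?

At 51.2859° one degree of longitude covers 111120 × cos 51.2859° ≈ 111120 × 0.6254 ≈ 69498.3 m.
With N decimal places the half-ulp bound is 0.5·10⁻ᴺ°, or 0.5·10⁻ᴺ × 69498.3 m on the ground.
Setting 34749.2 × 10⁻ᴺ ≤ 114 gives 10ᴺ ≥ 304.8, i.e. N ≥ 2.48.
At 2 places the error can reach 347 m, but 3 places keeps it to 34.7 m.

3 decimal places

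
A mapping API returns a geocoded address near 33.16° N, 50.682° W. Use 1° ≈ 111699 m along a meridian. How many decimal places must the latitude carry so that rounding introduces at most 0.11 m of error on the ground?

6 decimal places

One degree of latitude covers 111699 m.
Rounding to N decimal places gives at most 0.5 × 10⁻ᴺ degrees of error, i.e. 0.5 × 10⁻ᴺ × 111699 m.
Need 0.5 × 111699 × 10⁻ᴺ ≤ 0.11 → 10⁻ᴺ ≤ 1.970e-06, so N ≥ 5.71.
At 5 places the error can reach 0.558 m, but 6 places keeps it to 0.0558 m.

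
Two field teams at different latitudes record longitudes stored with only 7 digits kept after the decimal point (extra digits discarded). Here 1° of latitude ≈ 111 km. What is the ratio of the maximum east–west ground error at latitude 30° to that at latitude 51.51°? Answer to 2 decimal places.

Truncating at 7 decimal places can drop up to a full unit in the last place, so the longitude may be off by as much as 1e-07°.
Error at 30° = 1e-07° × 111000 × cos 30° ≈ 0.0111 × 0.8660 = 0.0096129 m.
Error at 51.51° = 1e-07° × 111000 × cos 51.51° ≈ 0.0111 × 0.6224 = 0.0069084 m.
Ratio: 0.0096129 / 0.0069084 = cos 30° / cos 51.51° ≈ 1.3915.

1.39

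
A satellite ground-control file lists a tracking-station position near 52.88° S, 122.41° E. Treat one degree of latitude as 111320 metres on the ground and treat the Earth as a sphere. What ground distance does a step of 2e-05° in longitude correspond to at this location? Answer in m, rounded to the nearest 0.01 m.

1.34 m

At 52.88° a degree of longitude is 111320 × cos 52.88° ≈ 67180.1 m, so 2e-05° corresponds to 1.3436 m.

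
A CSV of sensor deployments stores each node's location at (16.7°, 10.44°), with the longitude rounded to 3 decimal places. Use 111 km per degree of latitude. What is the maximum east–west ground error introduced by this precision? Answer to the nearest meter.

Rounding to 3 decimal places leaves the longitude within ±0.0005° of the true value.
Parallels shrink by cos φ, so at 16.7° a degree of longitude is 111000 × 0.9578 ≈ 106318 m.
East–west error: 0.0005° × 106318 m/° ≈ 53.1591 m.

53 meters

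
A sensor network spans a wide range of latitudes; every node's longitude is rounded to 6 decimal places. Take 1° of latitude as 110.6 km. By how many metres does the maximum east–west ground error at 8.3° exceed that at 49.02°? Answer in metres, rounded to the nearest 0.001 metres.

Rounding to 6 decimal places leaves the longitude within ±5e-07° of the true value.
At 8.3°: 5e-07° × 110600 × cos 8.3° = 5e-07 × 110600 × 0.9895 ≈ 0.054721 m.
Error at 49.02° = 5e-07° × 110600 × cos 49.02° ≈ 0.0553 × 0.6558 = 0.036265 m.
Difference: 0.054721 − 0.036265 = 0.018455 m.

0.018 metres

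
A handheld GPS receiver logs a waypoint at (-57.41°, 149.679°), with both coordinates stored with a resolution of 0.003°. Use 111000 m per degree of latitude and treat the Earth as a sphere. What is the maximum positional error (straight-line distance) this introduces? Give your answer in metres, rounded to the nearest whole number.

With a 0.003° grid the true value lies within half a step, ±0.003°/2 = ±0.0015°, of the stored one.
Latitude error → 0.0015 × 111000 = 166.5 m along the meridian.
Longitude error → 0.0015 × 111000 × cos 57.41° = 0.0015 × 111000 × 0.5386 ≈ 89.6809 m.
The two errors are perpendicular, so the maximum displacement is √(166.5² + 89.6809²) ≈ 189.116 m.

189 metres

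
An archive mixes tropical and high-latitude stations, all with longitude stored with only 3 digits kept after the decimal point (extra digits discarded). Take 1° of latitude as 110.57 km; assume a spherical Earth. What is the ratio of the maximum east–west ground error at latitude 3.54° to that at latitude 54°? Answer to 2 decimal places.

1.70

Truncating at 3 decimal places can drop up to a full unit in the last place, so the longitude may be off by as much as 0.001°.
Error at 3.54° = 0.001° × 110570 × cos 3.54° ≈ 110.57 × 0.9981 = 110.36 m.
Error at 54° = 0.001° × 110570 × cos 54° ≈ 110.57 × 0.5878 = 64.991 m.
The ratio reduces to cos 3.54° / cos 54° = 0.9981/0.5878 ≈ 1.6981.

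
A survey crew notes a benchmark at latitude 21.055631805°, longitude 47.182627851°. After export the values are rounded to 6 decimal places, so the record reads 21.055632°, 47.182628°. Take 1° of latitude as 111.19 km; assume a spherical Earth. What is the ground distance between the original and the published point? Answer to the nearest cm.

Δlat = 21.055631805 − 21.055632 = -0.000000195°; Δlon = 47.182627851 − 47.182628 = -0.000000149°.
North–south shift: -0.000000195 × 111190 = -0.021682 m.
E–W at 21.0556°: -0.000000149° × 111190 × cos 21.0556° = -0.000000149 × 111190 × 0.9332 ≈ -0.0154611 m.
Combined displacement = (0.021682² + 0.0154611²)^½ ≈ 0.02663 m.
That is 0.02663 m = 2.663 cm.

3 cm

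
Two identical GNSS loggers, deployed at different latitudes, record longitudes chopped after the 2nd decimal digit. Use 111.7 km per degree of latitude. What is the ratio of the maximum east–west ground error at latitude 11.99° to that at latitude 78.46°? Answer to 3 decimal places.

Truncating at 2 decimal places can drop up to a full unit in the last place, so the longitude may be off by as much as 0.01°.
At 11.99°: 0.01° × 111700 × cos 11.99° = 0.01 × 111700 × 0.9782 ≈ 1092.6 m.
At 78.46°: 0.01° × 111700 × cos 78.46° = 0.01 × 111700 × 0.2001 ≈ 223.46 m.
Ratio: 1092.6 / 223.46 = cos 11.99° / cos 78.46° ≈ 4.8896.

4.890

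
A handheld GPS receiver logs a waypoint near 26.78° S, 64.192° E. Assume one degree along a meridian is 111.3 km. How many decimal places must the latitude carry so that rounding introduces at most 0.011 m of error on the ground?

One degree of latitude covers 111300 m.
Rounding to N decimal places gives at most 0.5 × 10⁻ᴺ degrees of error, i.e. 0.5 × 10⁻ᴺ × 111300 m.
Need 0.5 × 111300 × 10⁻ᴺ ≤ 0.011 → 10⁻ᴺ ≤ 1.977e-07, so N ≥ 6.70.
So 7 decimal places suffice (0.00556 m); 6 would allow up to 0.0556 m.

7 decimal places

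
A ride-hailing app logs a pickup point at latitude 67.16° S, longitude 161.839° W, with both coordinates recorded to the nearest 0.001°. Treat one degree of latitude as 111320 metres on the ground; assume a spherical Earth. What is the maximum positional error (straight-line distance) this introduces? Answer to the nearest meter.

Rounding to 3 decimal places leaves each coordinate within ±0.0005° of the true value.
North–south component: 0.0005° × 111320 = 55.66 m.
East–west component at 67.16°: 0.0005° × 111320 × cos 67.16° ≈ 0.0005 × 43209.9 ≈ 21.6049 m.
Combining orthogonally: (55.66² + 21.6049²)^½ ≈ 59.706 m.

60 meters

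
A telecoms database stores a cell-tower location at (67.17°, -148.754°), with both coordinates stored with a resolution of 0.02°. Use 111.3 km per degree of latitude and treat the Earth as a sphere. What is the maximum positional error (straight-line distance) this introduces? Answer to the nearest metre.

With a 0.02° grid the true value lies within half a step, ±0.02°/2 = ±0.01°, of the stored one.
N–S: 0.01° × 111300 m/° = 1113 m.
E–W at 67.17°: 0.01° × 111300 × cos 67.17° = 0.01 × 111300 × 0.3880 ≈ 431.842 m.
Combining orthogonally: (1113² + 431.842²)^½ ≈ 1193.84 m.

1194 metres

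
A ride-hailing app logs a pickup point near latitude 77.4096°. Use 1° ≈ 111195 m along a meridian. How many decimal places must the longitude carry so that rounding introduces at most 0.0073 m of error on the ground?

At 77.4096° one degree of longitude covers 111195 × cos 77.4096° ≈ 111195 × 0.2180 ≈ 24238.3 m.
With N decimal places the half-ulp bound is 0.5·10⁻ᴺ°, or 0.5·10⁻ᴺ × 24238.3 m on the ground.
Setting 12119.1 × 10⁻ᴺ ≤ 0.0073 gives 10ᴺ ≥ 1.66e+06, i.e. N ≥ 6.22.
At 6 places the error can reach 0.0121 m, but 7 places keeps it to 0.00121 m.

7 decimal places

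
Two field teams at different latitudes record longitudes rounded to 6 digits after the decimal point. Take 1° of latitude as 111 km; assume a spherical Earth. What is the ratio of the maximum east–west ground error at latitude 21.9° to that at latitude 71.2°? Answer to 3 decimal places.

Rounding to 6 decimal places leaves the longitude within ±5e-07° of the true value.
Error at 21.9° = 5e-07° × 111000 × cos 21.9° ≈ 0.0555 × 0.9278 = 0.051495 m.
At 71.2°: 5e-07° × 111000 × cos 71.2° = 5e-07 × 111000 × 0.3223 ≈ 0.017886 m.
The ratio reduces to cos 21.9° / cos 71.2° = 0.9278/0.3223 ≈ 2.8791.

2.879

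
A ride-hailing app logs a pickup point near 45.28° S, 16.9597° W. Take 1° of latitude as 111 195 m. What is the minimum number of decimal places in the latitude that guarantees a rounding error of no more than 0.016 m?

7 decimal places

One degree of latitude covers 111195 m.
N decimal places → at most half a unit in the last place, 0.5 × 10⁻ᴺ° = 111195/2 × 10⁻ᴺ m.
Setting 55597.5 × 10⁻ᴺ ≤ 0.016 gives 10ᴺ ≥ 3.475e+06, i.e. N ≥ 6.54.
So 7 decimal places suffice (0.00556 m); 6 would allow up to 0.0556 m.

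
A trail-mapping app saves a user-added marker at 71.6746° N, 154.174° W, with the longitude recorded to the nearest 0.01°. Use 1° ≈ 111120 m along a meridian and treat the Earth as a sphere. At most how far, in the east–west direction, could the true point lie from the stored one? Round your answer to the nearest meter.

175 meters

Rounding to 2 decimal places leaves the longitude within ±0.005° of the true value.
One degree of longitude at 71.6746° is 111120 × cos 71.6746° ≈ 111120 × 0.3144 = 34937.6 m.
Maximum E–W displacement: 0.005 × 34937.6 = 174.688 m.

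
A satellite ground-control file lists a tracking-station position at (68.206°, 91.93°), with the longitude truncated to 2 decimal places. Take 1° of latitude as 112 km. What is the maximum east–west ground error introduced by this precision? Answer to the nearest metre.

416 metres

Truncating at 2 decimal places can drop up to a full unit in the last place, so the longitude may be off by as much as 0.01°.
At latitude 68.206° a degree of longitude spans 112000 m × cos 68.206° = 112000 × 0.3713 ≈ 41582.3 m.
Maximum E–W displacement: 0.01 × 41582.3 = 415.823 m.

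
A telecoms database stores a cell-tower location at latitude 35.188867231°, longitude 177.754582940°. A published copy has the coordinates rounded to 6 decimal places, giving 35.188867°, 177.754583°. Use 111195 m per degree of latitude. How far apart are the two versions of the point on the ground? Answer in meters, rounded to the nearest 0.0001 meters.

The latitude changed by +0.000000231° and the longitude by -0.000000060°.
N–S: 0.000000231° × 111195 m/° = 0.025686 m.
E–W at 35.1889°: -0.000000060° × 111195 × cos 35.1889° = -0.000000060 × 111195 × 0.8173 ≈ -0.00545249 m.
Hypotenuse of the two orthogonal shifts: √(0.025686² + 0.00545249²) = 0.0262584 m.

0.0263 meters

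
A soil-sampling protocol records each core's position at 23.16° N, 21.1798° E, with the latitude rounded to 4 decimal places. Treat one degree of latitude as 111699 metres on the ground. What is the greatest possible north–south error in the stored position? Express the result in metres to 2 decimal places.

Rounding to 4 decimal places leaves the latitude within ±5e-05° of the true value.
So the N–S error is at most 5e-05 × 111699 = 5.58495 m.

5.58 metres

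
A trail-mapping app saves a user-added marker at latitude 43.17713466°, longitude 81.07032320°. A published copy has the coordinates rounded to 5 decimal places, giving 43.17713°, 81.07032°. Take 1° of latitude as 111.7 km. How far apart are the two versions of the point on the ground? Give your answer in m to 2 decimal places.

0.58 m

The latitude changed by +0.00000466° and the longitude by +0.00000320°.
N–S: 0.00000466° × 111700 m/° = 0.520522 m.
E–W at 43.1771°: 0.00000320° × 111700 × cos 43.1771° = 0.00000320 × 111700 × 0.7292 ≈ 0.26066 m.
Combined displacement = (0.520522² + 0.26066²)^½ ≈ 0.58214 m.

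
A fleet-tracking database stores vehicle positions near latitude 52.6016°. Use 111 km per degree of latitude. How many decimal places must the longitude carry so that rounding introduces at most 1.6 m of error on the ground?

5

At 52.6016° one degree of longitude covers 111000 × cos 52.6016° ≈ 111000 × 0.6074 ≈ 67416.3 m.
Rounding to N decimal places gives at most 0.5 × 10⁻ᴺ degrees of error, i.e. 0.5 × 10⁻ᴺ × 67416.3 m.
Need 0.5 × 67416.3 × 10⁻ᴺ ≤ 1.6 → 10⁻ᴺ ≤ 4.747e-05, so N ≥ 4.32.
N = 4 would give 3.37 m (too coarse); N = 5 gives 0.337 m ≤ 1.6 m.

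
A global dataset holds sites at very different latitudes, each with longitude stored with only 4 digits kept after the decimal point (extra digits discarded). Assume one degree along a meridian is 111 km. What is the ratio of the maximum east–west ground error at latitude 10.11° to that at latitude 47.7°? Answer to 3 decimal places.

1.463

Truncating at 4 decimal places can drop up to a full unit in the last place, so the longitude may be off by as much as 0.0001°.
At 10.11°: 0.0001° × 111000 × cos 10.11° = 0.0001 × 111000 × 0.9845 ≈ 10.928 m.
At 47.7°: 0.0001° × 111000 × cos 47.7° = 0.0001 × 111000 × 0.6730 ≈ 7.4704 m.
Ratio: 10.928 / 7.4704 = cos 10.11° / cos 47.7° ≈ 1.4628.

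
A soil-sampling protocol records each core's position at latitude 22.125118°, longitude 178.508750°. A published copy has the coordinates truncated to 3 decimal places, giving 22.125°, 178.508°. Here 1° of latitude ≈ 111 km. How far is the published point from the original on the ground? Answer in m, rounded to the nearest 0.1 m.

Δlat = 22.125118 − 22.125 = +0.000118°; Δlon = 178.508750 − 178.508 = +0.000750°.
North–south shift: 0.000118 × 111000 = 13.098 m.
East–west at this latitude: 0.000750° × 111000 × cos 22.125° ≈ 0.000750 × 102826 = 77.1198 m.
Distance: √(13.098² + 77.1198²) ≈ 78.2242 m.

78.2 m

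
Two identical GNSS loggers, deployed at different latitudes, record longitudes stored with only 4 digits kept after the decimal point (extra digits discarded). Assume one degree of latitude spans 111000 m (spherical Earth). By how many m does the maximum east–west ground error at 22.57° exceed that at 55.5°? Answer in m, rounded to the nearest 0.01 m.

Truncating at 4 decimal places can drop up to a full unit in the last place, so the longitude may be off by as much as 0.0001°.
At 22.57°: 0.0001° × 111000 × cos 22.57° = 0.0001 × 111000 × 0.9234 ≈ 10.25 m.
At 55.5°: 0.0001° × 111000 × cos 55.5° = 0.0001 × 111000 × 0.5664 ≈ 6.2871 m.
Difference: 10.25 − 6.2871 = 3.9628 m.

3.96 m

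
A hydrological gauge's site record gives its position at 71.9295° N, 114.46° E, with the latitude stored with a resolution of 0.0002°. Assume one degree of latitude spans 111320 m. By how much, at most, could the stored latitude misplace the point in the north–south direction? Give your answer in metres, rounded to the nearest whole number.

With a 0.0002° grid the true value lies within half a step, ±0.0002°/2 = ±0.0001°, of the stored one.
Along the meridian that is 0.0001° × 111320 m/° = 11.132 m.

11 metres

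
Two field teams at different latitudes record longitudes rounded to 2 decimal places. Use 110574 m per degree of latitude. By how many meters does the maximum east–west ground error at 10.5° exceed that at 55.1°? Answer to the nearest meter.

Rounding to 2 decimal places leaves the longitude within ±0.005° of the true value.
Error at 10.5° = 0.005° × 110574 × cos 10.5° ≈ 552.87 × 0.9833 = 543.61 m.
Error at 55.1° = 0.005° × 110574 × cos 55.1° ≈ 552.87 × 0.5721 = 316.32 m.
So the lower-latitude error exceeds the higher by 543.61 − 316.32 = 227.29 m.

227 meters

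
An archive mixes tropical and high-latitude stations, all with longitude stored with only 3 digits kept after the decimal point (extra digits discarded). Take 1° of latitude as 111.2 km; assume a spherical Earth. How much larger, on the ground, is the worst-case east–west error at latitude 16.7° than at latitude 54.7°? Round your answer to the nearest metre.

42 metres

Truncating at 3 decimal places can drop up to a full unit in the last place, so the longitude may be off by as much as 0.001°.
At 16.7°: 0.001° × 111200 × cos 16.7° = 0.001 × 111200 × 0.9578 ≈ 106.51 m.
At 54.7°: 0.001° × 111200 × cos 54.7° = 0.001 × 111200 × 0.5779 ≈ 64.258 m.
So the lower-latitude error exceeds the higher by 106.51 − 64.258 = 42.252 m.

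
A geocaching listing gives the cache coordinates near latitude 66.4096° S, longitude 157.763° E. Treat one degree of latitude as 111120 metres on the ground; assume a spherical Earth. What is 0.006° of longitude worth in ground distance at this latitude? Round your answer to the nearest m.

One degree of longitude here spans 111120 × cos 66.4096° = 111120 × 0.4002 ≈ 44469.7 m; 0.006° of that is 266.818 m.

267 m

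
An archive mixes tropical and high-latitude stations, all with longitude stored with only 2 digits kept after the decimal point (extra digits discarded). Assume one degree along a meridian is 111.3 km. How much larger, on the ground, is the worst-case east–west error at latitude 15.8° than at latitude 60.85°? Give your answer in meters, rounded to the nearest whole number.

529 meters

Truncating at 2 decimal places can drop up to a full unit in the last place, so the longitude may be off by as much as 0.01°.
Error at 15.8° = 0.01° × 111300 × cos 15.8° ≈ 1113 × 0.9622 = 1070.9 m.
Error at 60.85° = 0.01° × 111300 × cos 60.85° ≈ 1113 × 0.4871 = 542.14 m.
So the lower-latitude error exceeds the higher by 1070.9 − 542.14 = 528.81 m.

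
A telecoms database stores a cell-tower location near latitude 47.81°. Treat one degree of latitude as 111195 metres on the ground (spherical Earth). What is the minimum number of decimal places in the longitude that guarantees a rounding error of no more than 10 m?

At 47.81° one degree of longitude covers 111195 × cos 47.81° ≈ 111195 × 0.6716 ≈ 74677.6 m.
N decimal places → at most half a unit in the last place, 0.5 × 10⁻ᴺ° = 74677.6/2 × 10⁻ᴺ m.
Need 0.5 × 74677.6 × 10⁻ᴺ ≤ 10 → 10⁻ᴺ ≤ 2.678e-04, so N ≥ 3.57.
So 4 decimal places suffice (3.73 m); 3 would allow up to 37.3 m.

4 decimal places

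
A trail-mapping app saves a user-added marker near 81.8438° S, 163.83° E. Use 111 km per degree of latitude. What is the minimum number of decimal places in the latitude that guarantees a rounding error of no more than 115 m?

One degree of latitude covers 111000 m.
Rounding to N decimal places gives at most 0.5 × 10⁻ᴺ degrees of error, i.e. 0.5 × 10⁻ᴺ × 111000 m.
Setting 55500 × 10⁻ᴺ ≤ 115 gives 10ᴺ ≥ 482.6, i.e. N ≥ 2.68.
At 2 places the error can reach 555 m, but 3 places keeps it to 55.5 m.

3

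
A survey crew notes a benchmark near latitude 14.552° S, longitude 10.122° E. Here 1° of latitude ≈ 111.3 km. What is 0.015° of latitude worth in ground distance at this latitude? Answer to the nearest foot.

0.015° × 111300 m/° = 1669.5 m.
In feet: 1669.5 m ÷ 0.3048 ≈ 5477.4 ft.

5477 feet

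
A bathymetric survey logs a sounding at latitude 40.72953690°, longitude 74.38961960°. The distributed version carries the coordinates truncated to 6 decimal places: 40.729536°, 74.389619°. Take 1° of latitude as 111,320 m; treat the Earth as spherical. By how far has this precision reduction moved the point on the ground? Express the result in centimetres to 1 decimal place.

The latitude changed by +0.00000090° and the longitude by +0.00000060°.
North–south shift: 0.00000090 × 111320 = 0.100188 m.
East–west at this latitude: 0.00000060° × 111320 × cos 40.7295° ≈ 0.00000060 × 84358.1 = 0.0506148 m.
Combined displacement = (0.100188² + 0.0506148²)^½ ≈ 0.112247 m.
That is 0.112247 m = 11.225 cm.

11.2 centimetres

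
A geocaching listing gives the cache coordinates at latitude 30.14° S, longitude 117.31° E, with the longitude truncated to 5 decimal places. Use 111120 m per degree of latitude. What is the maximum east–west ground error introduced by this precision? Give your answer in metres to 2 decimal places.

0.96 metres

Truncating at 5 decimal places can drop up to a full unit in the last place, so the longitude may be off by as much as 1e-05°.
At latitude 30.14° a degree of longitude spans 111120 m × cos 30.14° = 111120 × 0.8648 ≈ 96096.7 m.
Maximum E–W displacement: 1e-05 × 96096.7 = 0.960967 m.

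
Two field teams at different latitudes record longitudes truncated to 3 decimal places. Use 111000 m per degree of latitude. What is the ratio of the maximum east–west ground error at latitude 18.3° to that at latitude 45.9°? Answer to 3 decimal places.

1.364

Truncating at 3 decimal places can drop up to a full unit in the last place, so the longitude may be off by as much as 0.001°.
Error at 18.3° = 0.001° × 111000 × cos 18.3° ≈ 111 × 0.9494 = 105.39 m.
Error at 45.9° = 0.001° × 111000 × cos 45.9° ≈ 111 × 0.6959 = 77.246 m.
Ratio: 105.39 / 77.246 = cos 18.3° / cos 45.9° ≈ 1.3643.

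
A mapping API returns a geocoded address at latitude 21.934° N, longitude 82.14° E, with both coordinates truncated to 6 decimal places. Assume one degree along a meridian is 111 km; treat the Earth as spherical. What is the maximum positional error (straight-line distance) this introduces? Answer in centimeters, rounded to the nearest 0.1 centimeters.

Truncating at 6 decimal places can drop up to a full unit in the last place, so each coordinate may be off by as much as 1e-06°.
North–south component: 1e-06° × 111000 = 0.111 m.
Longitude error → 1e-06 × 111000 × cos 21.934° = 1e-06 × 111000 × 0.9276 ≈ 0.102965 m.
Worst case both components are at the extreme and orthogonal: √(0.111² + 0.102965²) ≈ 0.151403 m.
That is 0.151403 m = 15.14 cm.

15.1 centimeters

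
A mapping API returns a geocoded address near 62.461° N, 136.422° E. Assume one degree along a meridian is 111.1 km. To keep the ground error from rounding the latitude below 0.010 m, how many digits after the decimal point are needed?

One degree of latitude covers 111100 m.
Rounding to N decimal places gives at most 0.5 × 10⁻ᴺ degrees of error, i.e. 0.5 × 10⁻ᴺ × 111100 m.
Setting 55550 × 10⁻ᴺ ≤ 0.010 gives 10ᴺ ≥ 5.555e+06, i.e. N ≥ 6.74.
At 6 places the error can reach 0.0555 m, but 7 places keeps it to 0.00556 m.

7 decimal places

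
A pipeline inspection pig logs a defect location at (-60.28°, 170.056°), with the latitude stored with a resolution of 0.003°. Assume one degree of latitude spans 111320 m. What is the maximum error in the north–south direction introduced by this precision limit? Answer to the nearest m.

167 m

With a 0.003° grid the true value lies within half a step, ±0.003°/2 = ±0.0015°, of the stored one.
So the N–S error is at most 0.0015 × 111320 = 166.98 m.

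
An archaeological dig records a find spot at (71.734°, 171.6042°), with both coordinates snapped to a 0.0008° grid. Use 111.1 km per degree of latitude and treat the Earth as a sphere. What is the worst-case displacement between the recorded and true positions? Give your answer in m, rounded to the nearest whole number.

With a 0.0008° grid the true value lies within half a step, ±0.0008°/2 = ±0.0004°, of the stored one.
North–south component: 0.0004° × 111100 = 44.44 m.
E–W at 71.734°: 0.0004° × 111100 × cos 71.734° = 0.0004 × 111100 × 0.3134 ≈ 13.9288 m.
Combining orthogonally: (44.44² + 13.9288²)^½ ≈ 46.5717 m.

47 m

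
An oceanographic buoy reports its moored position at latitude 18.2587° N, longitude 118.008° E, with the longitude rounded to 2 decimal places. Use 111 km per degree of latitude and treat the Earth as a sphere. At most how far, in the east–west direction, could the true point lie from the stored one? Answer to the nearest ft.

1729 ft

Rounding to 2 decimal places leaves the longitude within ±0.005° of the true value.
One degree of longitude at 18.2587° is 111000 × cos 18.2587° ≈ 111000 × 0.9497 = 105411 m.
Maximum E–W displacement: 0.005 × 105411 = 527.057 m.
Converting: 527.057 m × 3.2808 ft/m ≈ 1729.2 ft.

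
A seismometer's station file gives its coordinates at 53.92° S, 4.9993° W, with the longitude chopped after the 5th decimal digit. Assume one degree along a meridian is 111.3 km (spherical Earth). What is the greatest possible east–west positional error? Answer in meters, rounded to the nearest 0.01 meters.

Truncating at 5 decimal places can drop up to a full unit in the last place, so the longitude may be off by as much as 1e-05°.
Parallels shrink by cos φ, so at 53.92° a degree of longitude is 111300 × 0.5889 ≈ 65546.2 m.
East–west error: 1e-05° × 65546.2 m/° ≈ 0.655462 m.

0.66 meters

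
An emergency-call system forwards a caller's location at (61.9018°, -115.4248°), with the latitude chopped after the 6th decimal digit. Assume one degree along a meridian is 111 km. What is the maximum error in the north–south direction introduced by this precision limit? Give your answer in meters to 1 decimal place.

Truncating at 6 decimal places can drop up to a full unit in the last place, so the latitude may be off by as much as 1e-06°.
So the N–S error is at most 1e-06 × 111000 = 0.111 m.

0.1 meters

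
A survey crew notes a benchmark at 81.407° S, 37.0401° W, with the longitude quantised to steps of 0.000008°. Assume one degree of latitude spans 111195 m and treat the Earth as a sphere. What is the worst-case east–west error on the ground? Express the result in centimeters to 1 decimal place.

With a 0.000008° grid the true value lies within half a step, ±0.000008°/2 = ±4e-06°, of the stored one.
One degree of longitude at 81.407° is 111195 × cos 81.407° ≈ 111195 × 0.1494 = 16614.2 m.
East–west error: 4e-06° × 16614.2 m/° ≈ 0.0664566 m.
That is 0.0664566 m = 6.6457 cm.

6.6 centimeters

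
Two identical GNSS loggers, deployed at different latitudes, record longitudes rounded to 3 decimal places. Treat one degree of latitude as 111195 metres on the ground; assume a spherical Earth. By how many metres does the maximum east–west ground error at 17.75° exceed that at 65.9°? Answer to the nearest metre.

Rounding to 3 decimal places leaves the longitude within ±0.0005° of the true value.
At 17.75°: 0.0005° × 111195 × cos 17.75° = 0.0005 × 111195 × 0.9524 ≈ 52.951 m.
Error at 65.9° = 0.0005° × 111195 × cos 65.9° ≈ 55.598 × 0.4083 = 22.702 m.
Difference: 52.951 − 22.702 = 30.249 m.

30 metres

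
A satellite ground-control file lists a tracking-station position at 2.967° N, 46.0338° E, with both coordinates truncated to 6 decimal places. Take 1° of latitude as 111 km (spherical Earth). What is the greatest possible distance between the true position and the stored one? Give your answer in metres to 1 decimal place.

0.2 metres

Truncating at 6 decimal places can drop up to a full unit in the last place, so each coordinate may be off by as much as 1e-06°.
N–S: 1e-06° × 111000 m/° = 0.111 m.
East–west component at 2.967°: 1e-06° × 111000 × cos 2.967° ≈ 1e-06 × 110851 ≈ 0.110851 m.
Combining orthogonally: (0.111² + 0.110851²)^½ ≈ 0.156873 m.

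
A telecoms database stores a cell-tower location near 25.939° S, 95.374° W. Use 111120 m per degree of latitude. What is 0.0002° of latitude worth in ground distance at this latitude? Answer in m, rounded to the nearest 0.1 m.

0.0002° × 111120 m/° = 22.224 m.

22.2 m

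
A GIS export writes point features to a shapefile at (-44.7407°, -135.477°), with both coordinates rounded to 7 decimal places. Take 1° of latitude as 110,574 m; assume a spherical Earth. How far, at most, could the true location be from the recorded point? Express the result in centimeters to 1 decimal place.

0.7 centimeters

Rounding to 7 decimal places leaves each coordinate within ±5e-08° of the true value.
N–S: 5e-08° × 110574 m/° = 0.0055287 m.
E–W at 44.7407°: 5e-08° × 110574 × cos 44.7407° = 5e-08 × 110574 × 0.7103 ≈ 0.00392703 m.
Worst case both components are at the extreme and orthogonal: √(0.0055287² + 0.00392703²) ≈ 0.00678145 m.
That is 0.00678145 m = 0.67815 cm.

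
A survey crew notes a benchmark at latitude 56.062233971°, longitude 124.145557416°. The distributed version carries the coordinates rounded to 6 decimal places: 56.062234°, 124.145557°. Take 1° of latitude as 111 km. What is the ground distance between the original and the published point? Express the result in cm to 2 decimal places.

2.60 cm

Δlat = 56.062233971 − 56.062234 = -0.000000029°; Δlon = 124.145557416 − 124.145557 = +0.000000416°.
North–south shift: -0.000000029 × 111000 = -0.003219 m.
E–W at 56.0622°: 0.000000416° × 111000 × cos 56.0622° = 0.000000416 × 111000 × 0.5583 ≈ 0.0257797 m.
Distance: √(0.003219² + 0.0257797²) ≈ 0.0259799 m.
That is 0.0259799 m = 2.598 cm.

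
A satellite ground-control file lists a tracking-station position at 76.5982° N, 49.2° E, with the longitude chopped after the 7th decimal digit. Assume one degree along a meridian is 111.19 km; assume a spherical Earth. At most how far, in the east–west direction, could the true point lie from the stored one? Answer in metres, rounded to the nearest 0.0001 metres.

Truncating at 7 decimal places can drop up to a full unit in the last place, so the longitude may be off by as much as 1e-07°.
At latitude 76.5982° a degree of longitude spans 111190 m × cos 76.5982° = 111190 × 0.2318 ≈ 25771.4 m.
Maximum E–W displacement: 1e-07 × 25771.4 = 0.00257714 m.

0.0026 metres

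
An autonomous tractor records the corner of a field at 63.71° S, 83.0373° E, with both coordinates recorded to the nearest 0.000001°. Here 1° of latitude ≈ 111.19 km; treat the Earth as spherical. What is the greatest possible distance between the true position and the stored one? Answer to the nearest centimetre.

Rounding to 6 decimal places leaves each coordinate within ±5e-07° of the true value.
Latitude error → 5e-07 × 111190 = 0.055595 m along the meridian.
E–W at 63.71°: 5e-07° × 111190 × cos 63.71° = 5e-07 × 111190 × 0.4429 ≈ 0.0246238 m.
Worst case both components are at the extreme and orthogonal: √(0.055595² + 0.0246238²) ≈ 0.0608041 m.
That is 0.0608041 m = 6.0804 cm.

6 centimetres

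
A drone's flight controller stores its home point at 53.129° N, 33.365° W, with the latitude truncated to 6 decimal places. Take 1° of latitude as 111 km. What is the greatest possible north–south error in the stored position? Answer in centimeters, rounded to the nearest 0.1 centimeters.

Truncating at 6 decimal places can drop up to a full unit in the last place, so the latitude may be off by as much as 1e-06°.
Along the meridian that is 1e-06° × 111000 m/° = 0.111 m.
That is 0.111 m = 11.1 cm.

11.1 centimeters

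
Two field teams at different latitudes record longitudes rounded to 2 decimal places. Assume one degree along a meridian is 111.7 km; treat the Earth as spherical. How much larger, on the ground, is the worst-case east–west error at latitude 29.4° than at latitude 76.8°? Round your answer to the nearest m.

359 m

Rounding to 2 decimal places leaves the longitude within ±0.005° of the true value.
At 29.4°: 0.005° × 111700 × cos 29.4° = 0.005 × 111700 × 0.8712 ≈ 486.57 m.
Error at 76.8° = 0.005° × 111700 × cos 76.8° ≈ 558.5 × 0.2284 = 127.53 m.
So the lower-latitude error exceeds the higher by 486.57 − 127.53 = 359.04 m.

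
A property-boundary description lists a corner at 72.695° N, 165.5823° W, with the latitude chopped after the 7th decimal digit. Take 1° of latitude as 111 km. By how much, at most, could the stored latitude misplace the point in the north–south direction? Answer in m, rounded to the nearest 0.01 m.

0.01 m

Truncating at 7 decimal places can drop up to a full unit in the last place, so the latitude may be off by as much as 1e-07°.
Along the meridian that is 1e-07° × 111000 m/° = 0.0111 m.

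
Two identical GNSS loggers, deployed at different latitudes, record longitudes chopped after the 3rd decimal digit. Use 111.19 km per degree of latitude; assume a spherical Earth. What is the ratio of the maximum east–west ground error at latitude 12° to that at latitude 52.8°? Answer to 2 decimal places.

Truncating at 3 decimal places can drop up to a full unit in the last place, so the longitude may be off by as much as 0.001°.
Error at 12° = 0.001° × 111190 × cos 12° ≈ 111.19 × 0.9781 = 108.76 m.
At 52.8°: 0.001° × 111190 × cos 52.8° = 0.001 × 111190 × 0.6046 ≈ 67.225 m.
Ratio: 108.76 / 67.225 = cos 12° / cos 52.8° ≈ 1.6178.

1.62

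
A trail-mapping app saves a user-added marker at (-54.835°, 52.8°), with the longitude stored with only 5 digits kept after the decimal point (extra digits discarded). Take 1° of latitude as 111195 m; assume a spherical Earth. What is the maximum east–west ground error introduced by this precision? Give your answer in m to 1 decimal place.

Truncating at 5 decimal places can drop up to a full unit in the last place, so the longitude may be off by as much as 1e-05°.
At latitude 54.835° a degree of longitude spans 111195 m × cos 54.835° = 111195 × 0.5759 ≈ 64040.9 m.
So at most 1e-05° × 64040.9 ≈ 0.640409 m east–west.

0.6 m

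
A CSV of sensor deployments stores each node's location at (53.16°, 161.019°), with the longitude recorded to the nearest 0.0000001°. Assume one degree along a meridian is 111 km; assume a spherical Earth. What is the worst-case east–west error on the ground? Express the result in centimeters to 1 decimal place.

Rounding to 7 decimal places leaves the longitude within ±5e-08° of the true value.
At latitude 53.16° a degree of longitude spans 111000 m × cos 53.16° = 111000 × 0.5996 ≈ 66553.7 m.
East–west error: 5e-08° × 66553.7 m/° ≈ 0.00332768 m.
That is 0.00332768 m = 0.33277 cm.

0.3 centimeters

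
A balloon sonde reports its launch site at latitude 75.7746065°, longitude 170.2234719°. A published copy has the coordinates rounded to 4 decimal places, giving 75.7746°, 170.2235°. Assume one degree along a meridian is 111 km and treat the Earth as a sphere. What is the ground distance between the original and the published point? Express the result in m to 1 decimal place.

1.1 m

Δlat = 75.7746065 − 75.7746 = +0.0000065°; Δlon = 170.2234719 − 170.2235 = -0.0000281°.
North–south shift: 0.0000065 × 111000 = 0.7215 m.
East–west at this latitude: -0.0000281° × 111000 × cos 75.7746° ≈ -0.0000281 × 27276.8 = -0.766479 m.
Hypotenuse of the two orthogonal shifts: √(0.7215² + 0.766479²) = 1.05264 m.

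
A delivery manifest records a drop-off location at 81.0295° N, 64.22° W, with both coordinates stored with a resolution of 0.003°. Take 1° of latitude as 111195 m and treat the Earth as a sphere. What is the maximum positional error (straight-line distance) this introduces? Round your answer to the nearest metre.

169 metres

With a 0.003° grid the true value lies within half a step, ±0.003°/2 = ±0.0015°, of the stored one.
Latitude error → 0.0015 × 111195 = 166.792 m along the meridian.
E–W at 81.0295°: 0.0015° × 111195 × cos 81.0295° = 0.0015 × 111195 × 0.1559 ≈ 26.0073 m.
The two errors are perpendicular, so the maximum displacement is √(166.792² + 26.0073²) ≈ 168.808 m.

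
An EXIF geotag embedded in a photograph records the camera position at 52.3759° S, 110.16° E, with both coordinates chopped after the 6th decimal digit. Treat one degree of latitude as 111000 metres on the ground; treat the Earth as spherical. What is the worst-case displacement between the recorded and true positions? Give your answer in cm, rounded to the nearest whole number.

13 cm

Truncating at 6 decimal places can drop up to a full unit in the last place, so each coordinate may be off by as much as 1e-06°.
N–S: 1e-06° × 111000 m/° = 0.111 m.
E–W at 52.3759°: 1e-06° × 111000 × cos 52.3759° = 1e-06 × 111000 × 0.6105 ≈ 0.0677631 m.
Worst case both components are at the extreme and orthogonal: √(0.111² + 0.0677631²) ≈ 0.130049 m.
That is 0.130049 m = 13.005 cm.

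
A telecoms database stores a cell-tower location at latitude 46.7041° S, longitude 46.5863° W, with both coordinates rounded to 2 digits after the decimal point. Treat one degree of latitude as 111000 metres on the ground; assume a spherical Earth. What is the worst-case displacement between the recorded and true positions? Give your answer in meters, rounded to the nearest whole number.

673 meters

Rounding to 2 decimal places leaves each coordinate within ±0.005° of the true value.
N–S: 0.005° × 111000 m/° = 555 m.
Longitude error → 0.005 × 111000 × cos 46.7041° = 0.005 × 111000 × 0.6858 ≈ 380.6 m.
Worst case both components are at the extreme and orthogonal: √(555² + 380.6²) ≈ 672.965 m.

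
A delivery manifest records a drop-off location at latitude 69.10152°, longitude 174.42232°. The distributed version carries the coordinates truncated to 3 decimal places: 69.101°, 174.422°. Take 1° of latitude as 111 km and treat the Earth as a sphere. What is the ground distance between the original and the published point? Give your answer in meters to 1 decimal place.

59.1 meters

Δlat = 69.10152 − 69.101 = +0.00052°; Δlon = 174.42232 − 174.422 = +0.00032°.
North–south shift: 0.00052 × 111000 = 57.72 m.
East–west at this latitude: 0.00032° × 111000 × cos 69.101° ≈ 0.00032 × 39596.1 = 12.6708 m.
Distance: √(57.72² + 12.6708²) ≈ 59.0944 m.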